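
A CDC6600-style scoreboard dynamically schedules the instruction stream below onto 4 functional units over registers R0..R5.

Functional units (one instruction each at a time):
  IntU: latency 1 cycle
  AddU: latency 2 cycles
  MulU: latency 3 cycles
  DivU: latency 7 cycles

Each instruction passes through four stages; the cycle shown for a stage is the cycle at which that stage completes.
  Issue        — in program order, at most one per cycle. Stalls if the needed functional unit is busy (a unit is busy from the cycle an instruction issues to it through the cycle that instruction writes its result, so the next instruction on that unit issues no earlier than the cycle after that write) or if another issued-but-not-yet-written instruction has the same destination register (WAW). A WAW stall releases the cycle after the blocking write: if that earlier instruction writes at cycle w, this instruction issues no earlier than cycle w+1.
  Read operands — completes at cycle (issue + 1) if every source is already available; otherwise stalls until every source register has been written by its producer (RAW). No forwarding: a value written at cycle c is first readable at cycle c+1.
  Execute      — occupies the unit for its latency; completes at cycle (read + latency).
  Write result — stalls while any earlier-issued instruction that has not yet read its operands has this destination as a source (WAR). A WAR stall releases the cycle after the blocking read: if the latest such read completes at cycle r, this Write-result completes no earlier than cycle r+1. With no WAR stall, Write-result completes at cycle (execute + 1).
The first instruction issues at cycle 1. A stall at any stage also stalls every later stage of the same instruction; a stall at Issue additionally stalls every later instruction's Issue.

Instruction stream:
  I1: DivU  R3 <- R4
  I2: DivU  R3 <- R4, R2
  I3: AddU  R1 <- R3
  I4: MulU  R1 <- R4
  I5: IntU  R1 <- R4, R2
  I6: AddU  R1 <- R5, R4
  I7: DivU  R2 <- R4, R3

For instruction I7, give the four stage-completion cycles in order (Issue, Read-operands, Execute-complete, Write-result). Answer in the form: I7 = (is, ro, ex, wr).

I7 = (36, 37, 44, 45)

t=1  I1→DivU
t=2  I1 RO
t=9  I1 EX
t=10  I1 WR R3
t=11  I2→DivU
t=12  I2 RO · I3→AddU
t=19  I2 EX
t=20  I2 WR R3
t=21  I3 RO
t=23  I3 EX
t=24  I3 WR R1
t=25  I4→MulU
t=26  I4 RO
t=29  I4 EX
t=30  I4 WR R1
t=31  I5→IntU
t=32  I5 RO
t=33  I5 EX
t=34  I5 WR R1
t=35  I6→AddU
t=36  I6 RO · I7→DivU
t=37  I7 RO
t=38  I6 EX
t=39  I6 WR R1
t=44  I7 EX
t=45  I7 WR R2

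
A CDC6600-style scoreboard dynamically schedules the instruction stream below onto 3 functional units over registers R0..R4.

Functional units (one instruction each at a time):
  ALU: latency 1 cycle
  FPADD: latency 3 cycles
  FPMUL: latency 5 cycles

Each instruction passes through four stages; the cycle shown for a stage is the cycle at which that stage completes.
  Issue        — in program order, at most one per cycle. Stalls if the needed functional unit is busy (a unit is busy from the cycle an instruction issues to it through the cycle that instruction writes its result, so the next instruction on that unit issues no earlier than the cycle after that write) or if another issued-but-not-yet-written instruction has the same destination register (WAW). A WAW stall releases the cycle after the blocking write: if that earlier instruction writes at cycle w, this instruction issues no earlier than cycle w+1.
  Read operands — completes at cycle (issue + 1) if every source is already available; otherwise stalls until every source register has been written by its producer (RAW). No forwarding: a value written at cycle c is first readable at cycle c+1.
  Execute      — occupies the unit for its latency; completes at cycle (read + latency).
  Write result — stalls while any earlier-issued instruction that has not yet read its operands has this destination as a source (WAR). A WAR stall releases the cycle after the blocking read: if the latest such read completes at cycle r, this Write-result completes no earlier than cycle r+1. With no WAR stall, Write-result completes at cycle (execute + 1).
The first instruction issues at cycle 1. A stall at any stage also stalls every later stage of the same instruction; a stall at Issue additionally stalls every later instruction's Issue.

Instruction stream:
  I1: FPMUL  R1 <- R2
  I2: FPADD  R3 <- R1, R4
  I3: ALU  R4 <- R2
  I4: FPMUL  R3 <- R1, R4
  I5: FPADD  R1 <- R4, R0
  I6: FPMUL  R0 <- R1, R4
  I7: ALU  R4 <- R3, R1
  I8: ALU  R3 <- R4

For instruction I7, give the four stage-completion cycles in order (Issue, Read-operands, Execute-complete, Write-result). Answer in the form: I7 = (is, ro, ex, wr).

[1] I1 issues→FPMUL
[2] I1 reads, I2 issues→FPADD
[3] I3 issues→ALU
[4] I3 reads
[5] I3 exec-done
[7] I1 exec-done
[8] I1 writes R1
[9] I2 reads
[10] I3 writes R4
[12] I2 exec-done
[13] I2 writes R3
[14] I4 issues→FPMUL
[15] I4 reads, I5 issues→FPADD
[16] I5 reads
[19] I5 exec-done
[20] I4 exec-done, I5 writes R1
[21] I4 writes R3
[22] I6 issues→FPMUL
[23] I6 reads, I7 issues→ALU
[24] I7 reads
[25] I7 exec-done
[26] I7 writes R4
[27] I8 issues→ALU
[28] I6 exec-done, I8 reads
[29] I6 writes R0, I8 exec-done
[30] I8 writes R3

I7 = (23, 24, 25, 26)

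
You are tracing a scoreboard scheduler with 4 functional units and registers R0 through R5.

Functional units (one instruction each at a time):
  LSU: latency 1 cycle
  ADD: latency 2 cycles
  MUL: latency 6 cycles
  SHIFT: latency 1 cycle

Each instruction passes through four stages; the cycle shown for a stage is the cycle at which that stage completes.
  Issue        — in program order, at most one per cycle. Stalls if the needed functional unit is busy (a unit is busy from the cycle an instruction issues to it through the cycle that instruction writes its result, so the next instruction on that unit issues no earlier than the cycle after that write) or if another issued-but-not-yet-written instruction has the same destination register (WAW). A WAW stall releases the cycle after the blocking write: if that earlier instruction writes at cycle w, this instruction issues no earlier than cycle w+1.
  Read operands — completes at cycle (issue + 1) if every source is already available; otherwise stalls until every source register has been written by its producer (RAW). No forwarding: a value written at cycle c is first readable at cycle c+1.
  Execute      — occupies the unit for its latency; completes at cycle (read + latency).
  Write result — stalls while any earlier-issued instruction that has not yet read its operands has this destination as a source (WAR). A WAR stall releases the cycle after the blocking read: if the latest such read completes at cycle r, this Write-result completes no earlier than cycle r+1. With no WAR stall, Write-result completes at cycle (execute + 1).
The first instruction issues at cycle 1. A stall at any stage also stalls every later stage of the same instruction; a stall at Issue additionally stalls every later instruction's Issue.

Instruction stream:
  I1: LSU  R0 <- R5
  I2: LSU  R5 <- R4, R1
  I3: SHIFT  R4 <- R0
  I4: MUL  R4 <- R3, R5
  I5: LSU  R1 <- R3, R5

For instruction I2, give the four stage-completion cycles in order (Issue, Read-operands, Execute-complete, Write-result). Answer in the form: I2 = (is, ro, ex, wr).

I2 = (5, 6, 7, 8)

1) issue 1, read 2, done 3, write 4
2) issue 5, read 6, done 7, write 8  <struct: LSU busy until I1 writes@4>
3) issue 6, read 7, done 8, write 9
4) issue 10, read 11, done 17, write 18  <WAW R4: wait I3 write@9>
5) issue 11, read 12, done 13, write 14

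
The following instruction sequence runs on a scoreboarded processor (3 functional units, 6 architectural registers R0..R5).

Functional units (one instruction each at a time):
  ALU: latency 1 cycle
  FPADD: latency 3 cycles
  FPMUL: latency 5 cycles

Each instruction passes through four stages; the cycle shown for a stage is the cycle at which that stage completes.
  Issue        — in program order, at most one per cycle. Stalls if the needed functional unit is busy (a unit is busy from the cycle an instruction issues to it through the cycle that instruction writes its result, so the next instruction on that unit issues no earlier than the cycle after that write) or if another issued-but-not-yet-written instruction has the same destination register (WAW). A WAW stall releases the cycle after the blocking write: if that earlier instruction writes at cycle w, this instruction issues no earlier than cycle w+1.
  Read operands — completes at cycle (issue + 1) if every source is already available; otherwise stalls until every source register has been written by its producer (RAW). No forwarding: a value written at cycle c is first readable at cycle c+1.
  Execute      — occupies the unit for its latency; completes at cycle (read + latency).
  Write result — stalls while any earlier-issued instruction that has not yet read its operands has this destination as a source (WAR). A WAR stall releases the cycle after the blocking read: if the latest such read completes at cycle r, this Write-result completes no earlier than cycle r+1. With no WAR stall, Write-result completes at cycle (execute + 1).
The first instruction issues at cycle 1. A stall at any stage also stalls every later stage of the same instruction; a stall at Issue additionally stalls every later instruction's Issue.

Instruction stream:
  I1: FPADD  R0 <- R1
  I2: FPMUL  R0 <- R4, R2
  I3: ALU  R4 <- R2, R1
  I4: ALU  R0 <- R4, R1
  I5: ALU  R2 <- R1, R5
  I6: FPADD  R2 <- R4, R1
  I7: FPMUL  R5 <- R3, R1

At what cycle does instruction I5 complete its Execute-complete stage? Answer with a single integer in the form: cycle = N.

1) issue 1, read 2, done 5, write 6
2) issue 7, read 8, done 13, write 14  <WAW R0: wait I1 write@6>
3) issue 8, read 9, done 10, write 11
4) issue 15, read 16, done 17, write 18  <WAW R0: wait I2 write@14>
5) issue 19, read 20, done 21, write 22  <struct: ALU busy until I4 writes@18>
6) issue 23, read 24, done 27, write 28  <WAW R2: wait I5 write@22>
7) issue 24, read 25, done 30, write 31

cycle = 21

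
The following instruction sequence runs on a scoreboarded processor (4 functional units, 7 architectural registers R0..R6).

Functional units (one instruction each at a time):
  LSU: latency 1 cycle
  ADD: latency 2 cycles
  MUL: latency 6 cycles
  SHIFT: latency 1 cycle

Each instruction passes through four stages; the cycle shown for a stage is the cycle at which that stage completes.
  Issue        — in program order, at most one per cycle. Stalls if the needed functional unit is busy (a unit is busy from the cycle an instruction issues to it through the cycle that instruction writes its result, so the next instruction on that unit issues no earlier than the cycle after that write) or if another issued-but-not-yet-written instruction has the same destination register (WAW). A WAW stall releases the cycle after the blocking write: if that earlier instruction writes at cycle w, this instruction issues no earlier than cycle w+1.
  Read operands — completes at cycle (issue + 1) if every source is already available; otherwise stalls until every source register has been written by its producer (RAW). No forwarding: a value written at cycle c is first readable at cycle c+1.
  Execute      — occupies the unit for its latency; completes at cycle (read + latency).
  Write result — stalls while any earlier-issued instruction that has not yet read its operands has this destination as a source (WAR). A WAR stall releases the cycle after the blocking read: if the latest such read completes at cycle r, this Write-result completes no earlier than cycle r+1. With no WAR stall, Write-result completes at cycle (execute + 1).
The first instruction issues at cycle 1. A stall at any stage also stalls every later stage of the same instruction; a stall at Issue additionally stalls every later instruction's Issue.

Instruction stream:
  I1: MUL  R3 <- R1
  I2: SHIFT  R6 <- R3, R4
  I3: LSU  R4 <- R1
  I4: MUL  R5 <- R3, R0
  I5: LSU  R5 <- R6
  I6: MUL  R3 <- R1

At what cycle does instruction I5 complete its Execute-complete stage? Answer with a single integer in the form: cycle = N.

c1: I1→MUL
c2: I1 RO; I2→SHIFT
c3: I3→LSU
c4: I3 RO
c5: I3 EX
c8: I1 EX
c9: I1 WR R3
c10: I2 RO; I4→MUL
c11: I2 EX; I3 WR R4; I4 RO
c12: I2 WR R6
c17: I4 EX
c18: I4 WR R5
c19: I5→LSU
c20: I5 RO; I6→MUL
c21: I5 EX; I6 RO
c22: I5 WR R5
c27: I6 EX
c28: I6 WR R3

cycle = 21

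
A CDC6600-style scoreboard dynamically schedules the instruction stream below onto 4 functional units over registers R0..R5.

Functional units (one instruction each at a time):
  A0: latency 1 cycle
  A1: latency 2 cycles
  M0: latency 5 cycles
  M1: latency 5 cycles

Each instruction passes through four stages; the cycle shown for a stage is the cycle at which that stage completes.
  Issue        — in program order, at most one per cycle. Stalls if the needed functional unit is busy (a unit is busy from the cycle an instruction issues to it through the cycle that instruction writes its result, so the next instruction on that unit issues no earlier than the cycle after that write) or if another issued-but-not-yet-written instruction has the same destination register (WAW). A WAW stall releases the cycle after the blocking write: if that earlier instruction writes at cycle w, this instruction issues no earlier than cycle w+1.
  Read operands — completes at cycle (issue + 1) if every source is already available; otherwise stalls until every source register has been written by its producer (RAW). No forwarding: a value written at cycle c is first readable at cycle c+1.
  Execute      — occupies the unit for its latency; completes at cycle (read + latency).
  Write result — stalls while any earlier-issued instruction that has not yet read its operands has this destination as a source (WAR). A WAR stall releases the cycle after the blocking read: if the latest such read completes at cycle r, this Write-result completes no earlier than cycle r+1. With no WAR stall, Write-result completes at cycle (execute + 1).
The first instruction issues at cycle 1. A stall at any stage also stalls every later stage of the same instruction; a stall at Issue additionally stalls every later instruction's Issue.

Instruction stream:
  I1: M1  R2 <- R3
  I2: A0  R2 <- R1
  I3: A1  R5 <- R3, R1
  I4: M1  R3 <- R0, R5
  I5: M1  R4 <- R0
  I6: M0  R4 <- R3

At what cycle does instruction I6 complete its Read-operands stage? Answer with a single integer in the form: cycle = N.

[1] I1→M1
[2] I1 RO
[7] I1 EX
[8] I1 WR R2
[9] I2→A0
[10] I2 RO; I3→A1
[11] I2 EX; I3 RO; I4→M1
[12] I2 WR R2
[13] I3 EX
[14] I3 WR R5
[15] I4 RO
[20] I4 EX
[21] I4 WR R3
[22] I5→M1
[23] I5 RO
[28] I5 EX
[29] I5 WR R4
[30] I6→M0
[31] I6 RO
[36] I6 EX
[37] I6 WR R4

cycle = 31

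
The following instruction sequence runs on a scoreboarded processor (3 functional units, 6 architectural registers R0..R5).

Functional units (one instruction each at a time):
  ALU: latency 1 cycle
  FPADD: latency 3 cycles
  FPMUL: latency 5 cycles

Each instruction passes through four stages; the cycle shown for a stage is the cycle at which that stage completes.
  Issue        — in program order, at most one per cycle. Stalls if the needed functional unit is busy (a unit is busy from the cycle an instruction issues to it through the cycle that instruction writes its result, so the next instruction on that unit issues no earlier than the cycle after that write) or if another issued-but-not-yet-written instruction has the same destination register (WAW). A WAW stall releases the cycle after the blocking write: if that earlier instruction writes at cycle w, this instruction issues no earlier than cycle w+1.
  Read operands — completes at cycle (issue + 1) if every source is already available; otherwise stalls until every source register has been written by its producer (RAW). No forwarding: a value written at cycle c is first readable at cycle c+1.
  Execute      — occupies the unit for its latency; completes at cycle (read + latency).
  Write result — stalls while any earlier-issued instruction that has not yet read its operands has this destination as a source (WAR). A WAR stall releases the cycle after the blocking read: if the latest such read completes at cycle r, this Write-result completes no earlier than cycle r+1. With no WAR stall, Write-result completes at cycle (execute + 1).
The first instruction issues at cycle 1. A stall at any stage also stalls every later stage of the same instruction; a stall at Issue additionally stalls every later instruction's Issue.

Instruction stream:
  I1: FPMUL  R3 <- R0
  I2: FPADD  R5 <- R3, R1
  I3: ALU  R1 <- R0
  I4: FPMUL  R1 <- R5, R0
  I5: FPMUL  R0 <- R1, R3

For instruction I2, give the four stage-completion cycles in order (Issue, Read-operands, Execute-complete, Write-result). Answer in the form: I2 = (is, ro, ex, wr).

c1: I1→FPMUL
c2: I1 RO · I2→FPADD
c3: I3→ALU
c4: I3 RO
c5: I3 EX
c7: I1 EX
c8: I1 WR R3
c9: I2 RO
c10: I3 WR R1
c11: I4→FPMUL
c12: I2 EX
c13: I2 WR R5
c14: I4 RO
c19: I4 EX
c20: I4 WR R1
c21: I5→FPMUL
c22: I5 RO
c27: I5 EX
c28: I5 WR R0

I2 = (2, 9, 12, 13)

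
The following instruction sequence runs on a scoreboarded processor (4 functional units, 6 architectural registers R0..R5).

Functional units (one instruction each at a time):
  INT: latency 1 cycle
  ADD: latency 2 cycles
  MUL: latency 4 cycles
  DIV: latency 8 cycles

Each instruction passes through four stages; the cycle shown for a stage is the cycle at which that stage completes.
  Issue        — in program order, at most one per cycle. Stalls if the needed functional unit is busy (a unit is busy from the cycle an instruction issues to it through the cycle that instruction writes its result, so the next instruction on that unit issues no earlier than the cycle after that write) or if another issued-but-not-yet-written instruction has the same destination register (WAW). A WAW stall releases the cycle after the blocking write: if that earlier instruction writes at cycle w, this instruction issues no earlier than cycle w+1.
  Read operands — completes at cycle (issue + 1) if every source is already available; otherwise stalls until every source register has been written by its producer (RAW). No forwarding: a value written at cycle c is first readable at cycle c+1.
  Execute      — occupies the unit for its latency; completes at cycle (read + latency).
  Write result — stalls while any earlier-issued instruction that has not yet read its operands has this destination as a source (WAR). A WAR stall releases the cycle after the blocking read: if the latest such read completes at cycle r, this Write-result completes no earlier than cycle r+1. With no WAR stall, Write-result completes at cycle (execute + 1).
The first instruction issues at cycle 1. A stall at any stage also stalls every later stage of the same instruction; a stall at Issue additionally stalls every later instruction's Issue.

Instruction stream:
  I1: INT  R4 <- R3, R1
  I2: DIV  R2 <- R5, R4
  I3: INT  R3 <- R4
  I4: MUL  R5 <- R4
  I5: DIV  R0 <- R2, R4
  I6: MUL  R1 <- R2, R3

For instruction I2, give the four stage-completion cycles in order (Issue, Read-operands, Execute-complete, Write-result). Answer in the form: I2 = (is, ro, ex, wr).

I2 = (2, 5, 13, 14)

I1  is:1  ro:2  ex:3  wr:4
I2  is:2  ro:5  ex:13  wr:14  — RAW R4: wait I1 write@4
I3  is:5  ro:6  ex:7  wr:8  — struct: INT busy until I1 writes@4
I4  is:6  ro:7  ex:11  wr:12
I5  is:15  ro:16  ex:24  wr:25  — struct: DIV busy until I2 writes@14
I6  is:16  ro:17  ex:21  wr:22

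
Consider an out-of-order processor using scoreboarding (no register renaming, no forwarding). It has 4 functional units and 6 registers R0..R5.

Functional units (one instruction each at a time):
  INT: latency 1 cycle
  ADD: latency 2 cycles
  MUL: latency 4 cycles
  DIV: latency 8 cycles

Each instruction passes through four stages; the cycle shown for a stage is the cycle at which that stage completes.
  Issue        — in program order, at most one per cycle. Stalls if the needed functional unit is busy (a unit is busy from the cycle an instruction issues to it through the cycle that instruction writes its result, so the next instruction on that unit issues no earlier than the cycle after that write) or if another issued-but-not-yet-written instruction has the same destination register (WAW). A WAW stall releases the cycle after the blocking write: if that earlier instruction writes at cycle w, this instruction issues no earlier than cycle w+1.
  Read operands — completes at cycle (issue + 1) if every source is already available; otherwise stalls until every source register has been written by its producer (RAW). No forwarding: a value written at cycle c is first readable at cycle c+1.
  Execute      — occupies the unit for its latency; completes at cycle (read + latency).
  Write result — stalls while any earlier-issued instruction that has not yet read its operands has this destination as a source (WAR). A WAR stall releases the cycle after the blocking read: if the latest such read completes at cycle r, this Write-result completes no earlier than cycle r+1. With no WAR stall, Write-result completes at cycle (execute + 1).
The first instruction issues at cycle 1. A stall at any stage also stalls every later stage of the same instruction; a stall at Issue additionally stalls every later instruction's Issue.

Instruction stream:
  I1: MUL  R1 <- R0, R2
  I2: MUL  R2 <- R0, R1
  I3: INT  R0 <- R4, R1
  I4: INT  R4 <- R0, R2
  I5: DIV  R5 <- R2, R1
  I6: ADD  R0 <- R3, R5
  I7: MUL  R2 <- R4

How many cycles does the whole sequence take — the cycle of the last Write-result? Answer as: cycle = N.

cycle = 28

t=1  I1 issues→MUL
t=2  I1 reads
t=6  I1 exec-done
t=7  I1 writes R1
t=8  I2 issues→MUL
t=9  I2 reads, I3 issues→INT
t=10  I3 reads
t=11  I3 exec-done
t=12  I3 writes R0
t=13  I2 exec-done, I4 issues→INT
t=14  I2 writes R2, I5 issues→DIV
t=15  I4 reads, I5 reads, I6 issues→ADD
t=16  I4 exec-done, I7 issues→MUL
t=17  I4 writes R4
t=18  I7 reads
t=22  I7 exec-done
t=23  I5 exec-done, I7 writes R2
t=24  I5 writes R5
t=25  I6 reads
t=27  I6 exec-done
t=28  I6 writes R0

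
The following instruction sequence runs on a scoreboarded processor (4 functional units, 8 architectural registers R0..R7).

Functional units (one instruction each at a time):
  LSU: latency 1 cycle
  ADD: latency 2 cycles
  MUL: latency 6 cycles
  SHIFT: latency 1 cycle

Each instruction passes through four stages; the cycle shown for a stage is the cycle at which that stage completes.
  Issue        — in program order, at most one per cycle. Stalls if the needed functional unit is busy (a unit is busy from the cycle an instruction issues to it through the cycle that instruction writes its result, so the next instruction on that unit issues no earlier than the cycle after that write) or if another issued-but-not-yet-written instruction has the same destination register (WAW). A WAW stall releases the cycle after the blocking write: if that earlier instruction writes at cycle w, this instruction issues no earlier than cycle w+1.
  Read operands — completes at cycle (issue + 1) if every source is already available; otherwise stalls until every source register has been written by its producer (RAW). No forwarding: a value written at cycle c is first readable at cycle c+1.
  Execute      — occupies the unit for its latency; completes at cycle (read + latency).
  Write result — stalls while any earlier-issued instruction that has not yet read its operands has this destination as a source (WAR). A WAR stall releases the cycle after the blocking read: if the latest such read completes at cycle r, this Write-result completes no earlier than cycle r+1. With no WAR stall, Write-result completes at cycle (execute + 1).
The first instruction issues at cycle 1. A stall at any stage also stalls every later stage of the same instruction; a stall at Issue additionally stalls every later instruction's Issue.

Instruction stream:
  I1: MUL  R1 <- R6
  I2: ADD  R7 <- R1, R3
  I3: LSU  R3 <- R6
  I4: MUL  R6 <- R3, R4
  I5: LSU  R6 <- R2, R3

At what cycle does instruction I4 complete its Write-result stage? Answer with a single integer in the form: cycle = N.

cycle = 19

  I1 | 1 | 2 | 8 | 9
  I2 | 2 | 10 | 12 | 13   RAW R1: wait I1 write@9
  I3 | 3 | 4 | 5 | 11   WAR R3: wait I2 read@10
  I4 | 10 | 12 | 18 | 19   struct: MUL busy until I1 writes@9 · RAW R3: wait I3 write@11
  I5 | 20 | 21 | 22 | 23   WAW R6: wait I4 write@19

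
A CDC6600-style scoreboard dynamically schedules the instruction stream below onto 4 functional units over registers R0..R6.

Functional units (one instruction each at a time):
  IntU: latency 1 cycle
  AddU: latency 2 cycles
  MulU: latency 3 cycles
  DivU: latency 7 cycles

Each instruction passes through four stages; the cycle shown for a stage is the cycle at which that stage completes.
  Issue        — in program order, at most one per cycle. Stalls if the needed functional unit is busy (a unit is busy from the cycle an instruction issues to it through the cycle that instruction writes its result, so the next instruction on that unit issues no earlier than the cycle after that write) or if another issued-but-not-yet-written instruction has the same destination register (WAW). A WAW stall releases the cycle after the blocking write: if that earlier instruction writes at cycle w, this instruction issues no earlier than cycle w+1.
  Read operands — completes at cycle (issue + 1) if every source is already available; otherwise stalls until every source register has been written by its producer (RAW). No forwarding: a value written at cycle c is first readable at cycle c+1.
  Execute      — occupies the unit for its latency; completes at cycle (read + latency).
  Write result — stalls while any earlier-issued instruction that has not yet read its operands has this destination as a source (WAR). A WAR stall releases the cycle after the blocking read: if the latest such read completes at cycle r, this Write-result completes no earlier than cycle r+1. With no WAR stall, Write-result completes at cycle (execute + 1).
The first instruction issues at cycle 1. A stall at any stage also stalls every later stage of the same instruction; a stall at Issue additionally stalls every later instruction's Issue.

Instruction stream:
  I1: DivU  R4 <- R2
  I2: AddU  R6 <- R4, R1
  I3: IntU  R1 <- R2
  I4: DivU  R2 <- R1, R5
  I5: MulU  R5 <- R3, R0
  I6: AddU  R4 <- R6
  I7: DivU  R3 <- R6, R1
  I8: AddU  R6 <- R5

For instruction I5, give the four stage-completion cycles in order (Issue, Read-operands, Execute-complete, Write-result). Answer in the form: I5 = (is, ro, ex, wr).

t=1  I1 issues→DivU
t=2  I1 reads · I2 issues→AddU
t=3  I3 issues→IntU
t=4  I3 reads
t=5  I3 exec-done
t=9  I1 exec-done
t=10  I1 writes R4
t=11  I2 reads · I4 issues→DivU
t=12  I3 writes R1 · I5 issues→MulU
t=13  I2 exec-done · I4 reads · I5 reads
t=14  I2 writes R6
t=15  I6 issues→AddU
t=16  I5 exec-done · I6 reads
t=17  I5 writes R5
t=18  I6 exec-done
t=19  I6 writes R4
t=20  I4 exec-done
t=21  I4 writes R2
t=22  I7 issues→DivU
t=23  I7 reads · I8 issues→AddU
t=24  I8 reads
t=26  I8 exec-done
t=27  I8 writes R6
t=30  I7 exec-done
t=31  I7 writes R3

I5 = (12, 13, 16, 17)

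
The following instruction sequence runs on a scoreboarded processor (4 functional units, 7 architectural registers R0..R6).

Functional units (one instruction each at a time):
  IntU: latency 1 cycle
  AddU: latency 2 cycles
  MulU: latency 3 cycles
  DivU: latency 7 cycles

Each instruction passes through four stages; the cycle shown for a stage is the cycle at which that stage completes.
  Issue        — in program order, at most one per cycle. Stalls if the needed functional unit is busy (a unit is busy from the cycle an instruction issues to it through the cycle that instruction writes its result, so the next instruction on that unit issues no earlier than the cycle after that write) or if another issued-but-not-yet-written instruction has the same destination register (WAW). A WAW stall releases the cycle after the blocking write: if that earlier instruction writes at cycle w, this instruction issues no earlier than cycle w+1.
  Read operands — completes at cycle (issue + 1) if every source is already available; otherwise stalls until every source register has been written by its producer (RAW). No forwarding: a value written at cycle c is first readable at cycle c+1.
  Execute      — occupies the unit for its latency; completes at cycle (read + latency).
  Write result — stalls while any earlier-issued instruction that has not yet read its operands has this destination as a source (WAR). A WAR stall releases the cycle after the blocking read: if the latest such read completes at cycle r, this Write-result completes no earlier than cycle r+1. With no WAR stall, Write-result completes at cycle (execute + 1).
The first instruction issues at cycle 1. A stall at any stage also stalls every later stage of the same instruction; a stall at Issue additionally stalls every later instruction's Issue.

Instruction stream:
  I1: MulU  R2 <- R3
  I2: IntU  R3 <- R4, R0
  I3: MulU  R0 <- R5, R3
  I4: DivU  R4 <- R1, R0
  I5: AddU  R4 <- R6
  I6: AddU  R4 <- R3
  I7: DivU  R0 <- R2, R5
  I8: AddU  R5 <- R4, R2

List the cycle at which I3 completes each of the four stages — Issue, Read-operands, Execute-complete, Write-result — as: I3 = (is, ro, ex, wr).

I3 = (7, 8, 11, 12)

c1: I1 issues→MulU
c2: I1 reads · I2 issues→IntU
c3: I2 reads
c4: I2 exec-done
c5: I1 exec-done · I2 writes R3
c6: I1 writes R2
c7: I3 issues→MulU
c8: I3 reads · I4 issues→DivU
c11: I3 exec-done
c12: I3 writes R0
c13: I4 reads
c20: I4 exec-done
c21: I4 writes R4
c22: I5 issues→AddU
c23: I5 reads
c25: I5 exec-done
c26: I5 writes R4
c27: I6 issues→AddU
c28: I6 reads · I7 issues→DivU
c29: I7 reads
c30: I6 exec-done
c31: I6 writes R4
c32: I8 issues→AddU
c33: I8 reads
c35: I8 exec-done
c36: I7 exec-done · I8 writes R5
c37: I7 writes R0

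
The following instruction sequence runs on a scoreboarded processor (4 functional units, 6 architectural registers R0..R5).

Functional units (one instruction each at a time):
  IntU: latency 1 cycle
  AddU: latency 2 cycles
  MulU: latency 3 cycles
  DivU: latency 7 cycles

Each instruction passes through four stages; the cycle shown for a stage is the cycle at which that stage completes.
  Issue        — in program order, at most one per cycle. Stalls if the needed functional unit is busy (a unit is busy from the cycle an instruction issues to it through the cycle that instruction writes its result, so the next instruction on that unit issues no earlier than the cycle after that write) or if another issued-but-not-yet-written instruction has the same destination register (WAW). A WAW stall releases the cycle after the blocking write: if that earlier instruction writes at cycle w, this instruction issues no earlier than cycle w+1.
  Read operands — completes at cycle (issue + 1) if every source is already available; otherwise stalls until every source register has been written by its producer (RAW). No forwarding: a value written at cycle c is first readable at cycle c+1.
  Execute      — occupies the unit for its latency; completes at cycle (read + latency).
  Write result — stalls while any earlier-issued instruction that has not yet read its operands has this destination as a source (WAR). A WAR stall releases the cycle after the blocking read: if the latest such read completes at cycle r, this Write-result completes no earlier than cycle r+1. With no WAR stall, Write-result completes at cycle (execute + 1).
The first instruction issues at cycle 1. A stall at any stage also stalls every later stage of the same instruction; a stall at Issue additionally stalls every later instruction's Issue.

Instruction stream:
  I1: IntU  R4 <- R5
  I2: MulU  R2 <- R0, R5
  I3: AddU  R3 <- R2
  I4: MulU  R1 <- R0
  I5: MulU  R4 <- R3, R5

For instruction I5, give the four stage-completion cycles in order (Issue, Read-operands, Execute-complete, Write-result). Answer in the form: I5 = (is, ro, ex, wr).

I5 = (14, 15, 18, 19)

1) issue 1, read 2, done 3, write 4
2) issue 2, read 3, done 6, write 7
3) issue 3, read 8, done 10, write 11  <RAW R2: wait I2 write@7>
4) issue 8, read 9, done 12, write 13  <struct: MulU busy until I2 writes@7>
5) issue 14, read 15, done 18, write 19  <struct: MulU busy until I4 writes@13>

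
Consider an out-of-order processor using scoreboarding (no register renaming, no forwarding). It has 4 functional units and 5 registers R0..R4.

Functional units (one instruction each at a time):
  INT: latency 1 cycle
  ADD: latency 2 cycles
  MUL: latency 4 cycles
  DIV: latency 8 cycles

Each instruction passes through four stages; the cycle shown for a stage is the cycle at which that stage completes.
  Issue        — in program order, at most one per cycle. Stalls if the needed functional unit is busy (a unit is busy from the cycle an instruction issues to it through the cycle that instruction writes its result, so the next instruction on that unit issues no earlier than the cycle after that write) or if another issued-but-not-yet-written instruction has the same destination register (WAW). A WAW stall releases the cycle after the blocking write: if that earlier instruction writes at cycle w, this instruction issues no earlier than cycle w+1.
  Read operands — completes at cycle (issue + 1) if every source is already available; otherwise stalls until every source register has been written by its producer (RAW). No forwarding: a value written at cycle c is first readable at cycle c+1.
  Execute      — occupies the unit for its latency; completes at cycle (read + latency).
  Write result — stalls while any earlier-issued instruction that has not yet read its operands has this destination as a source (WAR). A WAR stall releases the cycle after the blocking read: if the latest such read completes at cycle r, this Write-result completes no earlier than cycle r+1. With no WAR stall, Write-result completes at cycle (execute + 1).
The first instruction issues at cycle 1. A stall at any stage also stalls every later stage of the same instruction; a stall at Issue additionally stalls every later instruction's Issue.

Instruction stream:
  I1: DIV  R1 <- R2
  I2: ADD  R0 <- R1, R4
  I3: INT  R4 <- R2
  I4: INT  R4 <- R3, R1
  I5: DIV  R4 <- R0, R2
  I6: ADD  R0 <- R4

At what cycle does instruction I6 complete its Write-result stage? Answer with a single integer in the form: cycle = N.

cycle = 32

cycle 1: I1 issues→DIV
cycle 2: I1 reads, I2 issues→ADD
cycle 3: I3 issues→INT
cycle 4: I3 reads
cycle 5: I3 exec-done
cycle 10: I1 exec-done
cycle 11: I1 writes R1
cycle 12: I2 reads
cycle 13: I3 writes R4
cycle 14: I2 exec-done, I4 issues→INT
cycle 15: I2 writes R0, I4 reads
cycle 16: I4 exec-done
cycle 17: I4 writes R4
cycle 18: I5 issues→DIV
cycle 19: I5 reads, I6 issues→ADD
cycle 27: I5 exec-done
cycle 28: I5 writes R4
cycle 29: I6 reads
cycle 31: I6 exec-done
cycle 32: I6 writes R0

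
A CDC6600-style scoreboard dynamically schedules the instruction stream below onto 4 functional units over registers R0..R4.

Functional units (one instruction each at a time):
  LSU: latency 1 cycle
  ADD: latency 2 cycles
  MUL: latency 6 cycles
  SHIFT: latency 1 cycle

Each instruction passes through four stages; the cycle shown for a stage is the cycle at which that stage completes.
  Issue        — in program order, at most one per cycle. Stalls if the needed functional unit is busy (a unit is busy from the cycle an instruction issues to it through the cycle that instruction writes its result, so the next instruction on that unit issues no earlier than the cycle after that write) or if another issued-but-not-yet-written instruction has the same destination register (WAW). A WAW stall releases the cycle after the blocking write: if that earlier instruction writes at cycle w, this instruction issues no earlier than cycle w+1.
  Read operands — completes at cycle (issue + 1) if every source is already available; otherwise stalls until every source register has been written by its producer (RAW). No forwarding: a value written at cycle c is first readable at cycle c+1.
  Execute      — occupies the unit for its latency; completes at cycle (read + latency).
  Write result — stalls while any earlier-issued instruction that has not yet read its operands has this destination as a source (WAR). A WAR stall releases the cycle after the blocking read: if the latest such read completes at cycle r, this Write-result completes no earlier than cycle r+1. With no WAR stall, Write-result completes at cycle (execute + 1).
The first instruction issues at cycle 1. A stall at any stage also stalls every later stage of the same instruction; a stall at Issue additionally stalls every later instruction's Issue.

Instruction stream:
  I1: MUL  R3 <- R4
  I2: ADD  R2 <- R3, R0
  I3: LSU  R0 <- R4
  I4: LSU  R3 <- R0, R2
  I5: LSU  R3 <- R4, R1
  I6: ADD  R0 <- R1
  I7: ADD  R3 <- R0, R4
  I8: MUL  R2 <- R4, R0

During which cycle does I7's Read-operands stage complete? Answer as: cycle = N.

  I1 | 1 | 2 | 8 | 9
  I2 | 2 | 10 | 12 | 13   RAW R3: wait I1 write@9
  I3 | 3 | 4 | 5 | 11   WAR R0: wait I2 read@10
  I4 | 12 | 14 | 15 | 16   struct: LSU busy until I3 writes@11 · RAW R2: wait I2 write@13
  I5 | 17 | 18 | 19 | 20   struct: LSU busy until I4 writes@16
  I6 | 18 | 19 | 21 | 22
  I7 | 23 | 24 | 26 | 27   struct: ADD busy until I6 writes@22
  I8 | 24 | 25 | 31 | 32

cycle = 24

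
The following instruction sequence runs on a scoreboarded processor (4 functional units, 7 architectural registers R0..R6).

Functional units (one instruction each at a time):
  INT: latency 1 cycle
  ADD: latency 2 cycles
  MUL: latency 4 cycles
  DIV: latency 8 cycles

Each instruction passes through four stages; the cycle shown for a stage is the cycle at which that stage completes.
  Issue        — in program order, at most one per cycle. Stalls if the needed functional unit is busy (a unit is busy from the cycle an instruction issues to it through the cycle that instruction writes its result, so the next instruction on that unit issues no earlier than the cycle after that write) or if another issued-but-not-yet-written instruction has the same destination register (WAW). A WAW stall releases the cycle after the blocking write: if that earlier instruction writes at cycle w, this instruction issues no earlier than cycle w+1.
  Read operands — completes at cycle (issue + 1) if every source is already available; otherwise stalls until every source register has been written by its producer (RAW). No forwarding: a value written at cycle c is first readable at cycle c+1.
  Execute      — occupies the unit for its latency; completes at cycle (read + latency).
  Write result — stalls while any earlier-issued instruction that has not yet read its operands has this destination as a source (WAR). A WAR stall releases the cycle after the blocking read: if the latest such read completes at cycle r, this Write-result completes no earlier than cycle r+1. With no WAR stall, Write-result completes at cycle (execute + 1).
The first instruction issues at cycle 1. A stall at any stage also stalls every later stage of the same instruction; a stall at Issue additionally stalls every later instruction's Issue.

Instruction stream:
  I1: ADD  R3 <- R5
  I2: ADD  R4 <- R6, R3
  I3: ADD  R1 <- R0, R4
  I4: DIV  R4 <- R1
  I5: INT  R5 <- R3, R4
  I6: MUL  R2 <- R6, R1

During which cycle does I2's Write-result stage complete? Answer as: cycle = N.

cycle 1: I1→ADD
cycle 2: I1 RO
cycle 4: I1 EX
cycle 5: I1 WR R3
cycle 6: I2→ADD
cycle 7: I2 RO
cycle 9: I2 EX
cycle 10: I2 WR R4
cycle 11: I3→ADD
cycle 12: I3 RO | I4→DIV
cycle 13: I5→INT
cycle 14: I3 EX | I6→MUL
cycle 15: I3 WR R1
cycle 16: I4 RO | I6 RO
cycle 20: I6 EX
cycle 21: I6 WR R2
cycle 24: I4 EX
cycle 25: I4 WR R4
cycle 26: I5 RO
cycle 27: I5 EX
cycle 28: I5 WR R5

cycle = 10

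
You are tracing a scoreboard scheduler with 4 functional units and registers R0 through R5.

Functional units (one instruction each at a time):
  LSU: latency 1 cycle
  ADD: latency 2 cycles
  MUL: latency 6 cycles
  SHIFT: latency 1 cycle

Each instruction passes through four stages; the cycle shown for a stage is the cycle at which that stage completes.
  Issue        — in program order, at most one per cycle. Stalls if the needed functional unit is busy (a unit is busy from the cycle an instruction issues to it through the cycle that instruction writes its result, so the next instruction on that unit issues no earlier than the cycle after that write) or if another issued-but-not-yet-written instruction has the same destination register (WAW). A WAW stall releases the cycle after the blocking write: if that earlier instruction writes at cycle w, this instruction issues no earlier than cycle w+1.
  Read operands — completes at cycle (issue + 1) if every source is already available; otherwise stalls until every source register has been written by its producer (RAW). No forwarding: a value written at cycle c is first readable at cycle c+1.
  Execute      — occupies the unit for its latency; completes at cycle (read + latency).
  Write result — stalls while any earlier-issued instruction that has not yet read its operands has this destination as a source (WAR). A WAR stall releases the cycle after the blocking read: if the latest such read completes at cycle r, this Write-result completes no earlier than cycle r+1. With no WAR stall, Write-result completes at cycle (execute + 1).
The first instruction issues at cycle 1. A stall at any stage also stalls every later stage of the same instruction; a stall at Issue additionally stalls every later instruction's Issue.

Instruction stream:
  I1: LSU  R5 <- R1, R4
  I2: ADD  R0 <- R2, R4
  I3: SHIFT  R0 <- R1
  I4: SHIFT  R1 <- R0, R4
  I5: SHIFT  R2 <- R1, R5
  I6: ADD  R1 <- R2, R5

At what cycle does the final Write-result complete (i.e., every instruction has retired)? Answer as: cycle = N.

[1] I1 dispatched to LSU
[2] I1 operands ready · I2 dispatched to ADD
[3] I1 complete · I2 operands ready
[4] R5←I1
[5] I2 complete
[6] R0←I2
[7] I3 dispatched to SHIFT
[8] I3 operands ready
[9] I3 complete
[10] R0←I3
[11] I4 dispatched to SHIFT
[12] I4 operands ready
[13] I4 complete
[14] R1←I4
[15] I5 dispatched to SHIFT
[16] I5 operands ready · I6 dispatched to ADD
[17] I5 complete
[18] R2←I5
[19] I6 operands ready
[21] I6 complete
[22] R1←I6

cycle = 22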